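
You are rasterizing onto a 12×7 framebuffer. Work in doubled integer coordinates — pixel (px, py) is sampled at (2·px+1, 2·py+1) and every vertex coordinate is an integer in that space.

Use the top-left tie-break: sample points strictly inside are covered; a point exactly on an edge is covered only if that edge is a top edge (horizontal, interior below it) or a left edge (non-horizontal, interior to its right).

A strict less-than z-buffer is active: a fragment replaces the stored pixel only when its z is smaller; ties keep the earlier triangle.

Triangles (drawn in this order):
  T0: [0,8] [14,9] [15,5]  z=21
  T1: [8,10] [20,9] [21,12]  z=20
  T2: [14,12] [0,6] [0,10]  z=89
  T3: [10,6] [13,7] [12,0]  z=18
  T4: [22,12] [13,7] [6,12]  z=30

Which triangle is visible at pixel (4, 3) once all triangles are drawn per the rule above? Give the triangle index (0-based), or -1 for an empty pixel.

T0:
  2·area = 57  (B↔C swapped to make it positive)
  edge (0, 8)→(15, 5): d=(15,-3) top-left  bias=+0
  edge (15, 5)→(14, 9): d=(-1,4) right/bottom  bias=-1
  edge (14, 9)→(0, 8): d=(-14,-1) top-left  bias=+0
    (7,2)@(15, 5): e=[0,0,57] → ·  [on edge]
    (2,3)@(5, 7): e=[0,38,19] → #  [on edge]
    (3,3)@(7, 7): e=[6,30,21] → #
    (4,3)@(9, 7): e=[12,22,23] → #
    (5,3)@(11, 7): e=[18,14,25] → #
    (6,3)@(13, 7): e=[24,6,27] → #
    (7,3)@(15, 7): e=[30,-2,29] → ·
    (2,4)@(5, 9): e=[30,36,-9] → ·
    (3,4)@(7, 9): e=[36,28,-7] → ·
    (4,4)@(9, 9): e=[42,20,-5] → ·
    (5,4)@(11, 9): e=[48,12,-3] → ·
    (6,4)@(13, 9): e=[54,4,-1] → ·
    (6,6)@(13, 13): e=[114,0,-57] → ·  [on edge]
  covered (5 px):
    · · · · · · · · · · · ·
    · · · · · · · · · · · ·
    · · · · · · · · · · · ·
    · · # # # # # · · · · ·
    · · · · · · · · · · · ·
    · · · · · · · · · · · ·
    · · · · · · · · · · · ·
T1:
  2·area = 37
  edge (8, 10)→(20, 9): d=(12,-1) top-left  bias=+0
  edge (20, 9)→(21, 12): d=(1,3) right/bottom  bias=-1
  edge (21, 12)→(8, 10): d=(-13,-2) top-left  bias=+0
    (7,5)@(15, 11): e=[19,17,1] → #
    (8,5)@(17, 11): e=[21,11,5] → #
    (9,5)@(19, 11): e=[23,5,9] → #
    (10,5)@(21, 11): e=[25,-1,13] → ·
    (7,6)@(15, 13): e=[43,19,-25] → ·
    (8,6)@(17, 13): e=[45,13,-21] → ·
    (9,6)@(19, 13): e=[47,7,-17] → ·
  covered (3 px):
    · · · · · · · · · · · ·
    · · · · · · · · · · · ·
    · · · · · · · · · · · ·
    · · · · · · · · · · · ·
    · · · · · · · · · · · ·
    · · · · · · · # # # · ·
    · · · · · · · · · · · ·
T2:
  2·area = 56  (B↔C swapped to make it positive)
  edge (14, 12)→(0, 10): d=(-14,-2) top-left  bias=+0
  edge (0, 10)→(0, 6): d=(0,-4) top-left  bias=+0
  edge (0, 6)→(14, 12): d=(14,6) right/bottom  bias=-1
    (0,3)@(1, 7): e=[44,4,8] → #
    (1,3)@(3, 7): e=[48,12,-4] → ·
    (0,4)@(1, 9): e=[16,4,36] → #
    (1,4)@(3, 9): e=[20,12,24] → #
    (2,4)@(5, 9): e=[24,20,12] → #
    (3,4)@(7, 9): e=[28,28,0] → ·  [on edge]
    (0,5)@(1, 11): e=[-12,4,64] → ·
    (1,5)@(3, 11): e=[-8,12,52] → ·
    (2,5)@(5, 11): e=[-4,20,40] → ·
    (3,5)@(7, 11): e=[0,28,28] → #  [on edge]
    (4,5)@(9, 11): e=[4,36,16] → #
    (5,5)@(11, 11): e=[8,44,4] → #
    (10,6)@(21, 13): e=[0,84,-28] → ·  [on edge]
  covered (7 px):
    · · · · · · · · · · · ·
    · · · · · · · · · · · ·
    · · · · · · · · · · · ·
    # · · · · · · · · · · ·
    # # # · · · · · · · · ·
    · · · # # # · · · · · ·
    · · · · · · · · · · · ·
T3:
  2·area = 20  (B↔C swapped to make it positive)
  edge (10, 6)→(12, 0): d=(2,-6) top-left  bias=+0
  edge (12, 0)→(13, 7): d=(1,7) right/bottom  bias=-1
  edge (13, 7)→(10, 6): d=(-3,-1) top-left  bias=+0
    (0,1)@(1, 3): e=[-60,80,0] → ·  [on edge]
    (5,1)@(11, 3): e=[0,10,10] → #  [on edge]
    (6,1)@(13, 3): e=[12,-4,12] → ·
    (3,2)@(7, 5): e=[-20,40,0] → ·  [on edge]
    (5,2)@(11, 5): e=[4,12,4] → #
    (6,2)@(13, 5): e=[16,-2,6] → ·
    (5,3)@(11, 7): e=[8,14,-2] → ·
    (6,3)@(13, 7): e=[20,0,0] → ·  [on edge]
    (4,4)@(9, 9): e=[0,30,-10] → ·  [on edge]
    (9,4)@(19, 9): e=[60,-40,0] → ·  [on edge]
  covered (2 px):
    · · · · · · · · · · · ·
    · · · · · # · · · · · ·
    · · · · · # · · · · · ·
    · · · · · · · · · · · ·
    · · · · · · · · · · · ·
    · · · · · · · · · · · ·
    · · · · · · · · · · · ·
T4:
  2·area = 80  (B↔C swapped to make it positive)
  edge (22, 12)→(6, 12): d=(-16,0) right/bottom  bias=-1
  edge (6, 12)→(13, 7): d=(7,-5) top-left  bias=+0
  edge (13, 7)→(22, 12): d=(9,5) right/bottom  bias=-1
    (6,3)@(13, 7): e=[80,0,0] → ·  [on edge]
    (5,4)@(11, 9): e=[48,4,28] → #
    (6,4)@(13, 9): e=[48,14,18] → #
    (7,4)@(15, 9): e=[48,24,8] → #
    (8,4)@(17, 9): e=[48,34,-2] → ·
    (4,5)@(9, 11): e=[16,8,56] → #
    (8,5)@(17, 11): e=[16,48,16] → #
    (9,5)@(19, 11): e=[16,58,6] → #
    (10,5)@(21, 11): e=[16,68,-4] → ·
    (4,6)@(9, 13): e=[-16,22,74] → ·
    (5,6)@(11, 13): e=[-16,32,64] → ·
    (6,6)@(13, 13): e=[-16,42,54] → ·
  covered (9 px):
    · · · · · · · · · · · ·
    · · · · · · · · · · · ·
    · · · · · · · · · · · ·
    · · · · · · · · · · · ·
    · · · · · # # # · · · ·
    · · · · # # # # # # · ·
    · · · · · · · · · · · ·

Z-buffer (winner per pixel, '.' = empty):
  . . . . . . . . . . . .
  . . . . . 3 . . . . . .
  . . . . . 3 . . . . . .
  2 . 0 0 0 0 0 . . . . .
  2 2 2 . . 4 4 4 . . . .
  . . . 2 4 4 4 1 1 1 . .
  . . . . . . . . . . . .

Result: 0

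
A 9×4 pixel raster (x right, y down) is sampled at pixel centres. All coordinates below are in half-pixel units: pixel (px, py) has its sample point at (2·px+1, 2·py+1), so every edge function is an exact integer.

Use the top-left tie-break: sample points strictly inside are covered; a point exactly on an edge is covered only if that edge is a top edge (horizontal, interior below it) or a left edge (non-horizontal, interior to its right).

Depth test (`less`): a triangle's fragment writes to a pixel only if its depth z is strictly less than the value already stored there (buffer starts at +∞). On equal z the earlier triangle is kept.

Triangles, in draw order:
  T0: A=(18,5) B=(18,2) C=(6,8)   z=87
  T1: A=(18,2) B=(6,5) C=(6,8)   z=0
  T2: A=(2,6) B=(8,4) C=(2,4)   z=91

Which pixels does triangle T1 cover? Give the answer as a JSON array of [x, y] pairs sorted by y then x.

T0:
  2·area = 36  (B↔C swapped to make it positive)
  edge (18, 5)→(6, 8): d=(-12,3) right/bottom  bias=-1
  edge (6, 8)→(18, 2): d=(12,-6) top-left  bias=+0
  edge (18, 2)→(18, 5): d=(0,3) right/bottom  bias=-1
    (8,1)@(17, 3): e=[27,6,3] → X
    (6,2)@(13, 5): e=[15,6,15] → X
    (7,2)@(15, 5): e=[9,18,9] → X
    (4,3)@(9, 7): e=[3,6,27] → X
    (5,3)@(11, 7): e=[-3,18,21] → .
    (6,3)@(13, 7): e=[-9,30,15] → .
    (7,3)@(15, 7): e=[-15,42,9] → .
    (8,3)@(17, 7): e=[-21,54,3] → .
  covered (5 px):
    . . . . . . . . .
    . . . . . . . . X
    . . . . . . X X X
    . . . . X . . . .
T1:
  2·area = 36  (B↔C swapped to make it positive)
  edge (18, 2)→(6, 8): d=(-12,6) right/bottom  bias=-1
  edge (6, 8)→(6, 5): d=(0,-3) top-left  bias=+0
  edge (6, 5)→(18, 2): d=(12,-3) top-left  bias=+0
    (7,1)@(15, 3): e=[6,27,3] → X
    (8,1)@(17, 3): e=[-6,33,9] → .
    (3,2)@(7, 5): e=[30,3,3] → X
    (4,2)@(9, 5): e=[18,9,9] → X
    (5,2)@(11, 5): e=[6,15,15] → X
    (6,2)@(13, 5): e=[-6,21,21] → .
    (7,2)@(15, 5): e=[-18,27,27] → .
    (3,3)@(7, 7): e=[6,3,27] → X
    (4,3)@(9, 7): e=[-6,9,33] → .
    (5,3)@(11, 7): e=[-18,15,39] → .
  covered (5 px):
    . . . . . . . . .
    . . . . . . . X .
    . . . X X X . . .
    . . . X . . . . .
T2:
  2·area = 12  (B↔C swapped to make it positive)
  edge (2, 6)→(2, 4): d=(0,-2) top-left  bias=+0
  edge (2, 4)→(8, 4): d=(6,0) top-left  bias=+0
  edge (8, 4)→(2, 6): d=(-6,2) right/bottom  bias=-1
    (8,0)@(17, 1): e=[30,-18,0] → .  [on edge]
    (5,1)@(11, 3): e=[18,-6,0] → .  [on edge]
    (1,2)@(3, 5): e=[2,6,4] → X
    (2,2)@(5, 5): e=[6,6,0] → .  [on edge]
    (1,3)@(3, 7): e=[2,18,-8] → .
  covered (1 px):
    . . . . . . . . .
    . . . . . . . . .
    . X . . . . . . .
    . . . . . . . . .

Answer: [[7,1],[3,2],[4,2],[5,2],[3,3]]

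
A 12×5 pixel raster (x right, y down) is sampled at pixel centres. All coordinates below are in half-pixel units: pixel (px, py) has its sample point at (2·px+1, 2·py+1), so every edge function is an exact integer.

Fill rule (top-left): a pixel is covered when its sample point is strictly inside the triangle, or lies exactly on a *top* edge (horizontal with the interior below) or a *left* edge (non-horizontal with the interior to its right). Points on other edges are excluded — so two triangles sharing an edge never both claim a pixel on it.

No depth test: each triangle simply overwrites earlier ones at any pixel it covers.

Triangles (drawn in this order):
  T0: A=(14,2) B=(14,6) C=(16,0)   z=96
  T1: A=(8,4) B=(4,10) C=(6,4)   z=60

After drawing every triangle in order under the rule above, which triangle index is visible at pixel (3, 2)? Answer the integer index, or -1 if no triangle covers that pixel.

T0:
  2·area = 8  (B↔C swapped to make it positive)
  edge (14, 2)→(16, 0): d=(2,-2) top-left  bias=+0
  edge (16, 0)→(14, 6): d=(-2,6) right/bottom  bias=-1
  edge (14, 6)→(14, 2): d=(0,-4) top-left  bias=+0
    (7,0)@(15, 1): e=[0,4,4] → X  [on edge]
    (8,0)@(17, 1): e=[4,-8,12] → .
    (6,1)@(13, 3): e=[0,12,-4] → .  [on edge]
    (7,1)@(15, 3): e=[4,0,4] → .  [on edge]
    (5,2)@(11, 5): e=[0,20,-12] → .  [on edge]
    (4,3)@(9, 7): e=[0,28,-20] → .  [on edge]
    (3,4)@(7, 9): e=[0,36,-28] → .  [on edge]
    (6,4)@(13, 9): e=[12,0,-4] → .  [on edge]
  covered (1 px):
    . . . . . . . X . . . .
    . . . . . . . . . . . .
    . . . . . . . . . . . .
    . . . . . . . . . . . .
    . . . . . . . . . . . .
T1:
  2·area = 12
  edge (8, 4)→(4, 10): d=(-4,6) right/bottom  bias=-1
  edge (4, 10)→(6, 4): d=(2,-6) top-left  bias=+0
  edge (6, 4)→(8, 4): d=(2,0) top-left  bias=+0
    (3,0)@(7, 1): e=[18,0,-6] → .  [on edge]
    (3,2)@(7, 5): e=[2,8,2] → X
    (4,2)@(9, 5): e=[-10,20,2] → .
    (2,3)@(5, 7): e=[6,0,6] → X  [on edge]
    (3,3)@(7, 7): e=[-6,12,6] → .
    (2,4)@(5, 9): e=[-2,4,10] → .
  covered (2 px):
    . . . . . . . . . . . .
    . . . . . . . . . . . .
    . . . X . . . . . . . .
    . . X . . . . . . . . .
    . . . . . . . . . . . .

Z-buffer (winner per pixel, '.' = empty):
  . . . . . . . 0 . . . .
  . . . . . . . . . . . .
  . . . 1 . . . . . . . .
  . . 1 . . . . . . . . .
  . . . . . . . . . . . .

Answer: 1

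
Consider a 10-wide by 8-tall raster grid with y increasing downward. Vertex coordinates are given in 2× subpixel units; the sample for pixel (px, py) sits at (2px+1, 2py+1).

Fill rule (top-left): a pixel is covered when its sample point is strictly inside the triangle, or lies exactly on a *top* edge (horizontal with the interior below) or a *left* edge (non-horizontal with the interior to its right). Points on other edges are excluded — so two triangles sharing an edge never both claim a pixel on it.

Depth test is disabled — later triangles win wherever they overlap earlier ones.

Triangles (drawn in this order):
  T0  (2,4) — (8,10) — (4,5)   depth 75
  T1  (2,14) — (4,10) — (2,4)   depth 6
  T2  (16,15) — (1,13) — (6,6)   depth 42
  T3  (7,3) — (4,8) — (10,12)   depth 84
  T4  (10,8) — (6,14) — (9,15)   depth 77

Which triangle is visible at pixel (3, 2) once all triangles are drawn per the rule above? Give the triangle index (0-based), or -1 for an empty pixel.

T0:
  2·area = 6  (B↔C swapped to make it positive)
  edge (2, 4)→(4, 5): d=(2,1) right/bottom  bias=-1
  edge (4, 5)→(8, 10): d=(4,5) right/bottom  bias=-1
  edge (8, 10)→(2, 4): d=(-6,-6) top-left  bias=+0
    (0,1)@(1, 3): e=[-1,7,0] → ·  [on edge]
    (1,2)@(3, 5): e=[1,5,0] → █  [on edge]
    (2,2)@(5, 5): e=[-1,-5,12] → ·
    (1,3)@(3, 7): e=[5,13,-12] → ·
    (2,3)@(5, 7): e=[3,3,0] → █  [on edge]
    (3,3)@(7, 7): e=[1,-7,12] → ·
    (2,4)@(5, 9): e=[7,11,-12] → ·
    (3,4)@(7, 9): e=[5,1,0] → █  [on edge]
    (4,4)@(9, 9): e=[3,-9,12] → ·
    (3,5)@(7, 11): e=[9,9,-12] → ·
    (4,5)@(9, 11): e=[7,-1,0] → ·  [on edge]
    (5,6)@(11, 13): e=[9,-3,0] → ·  [on edge]
    (6,7)@(13, 15): e=[11,-5,0] → ·  [on edge]
  covered (3 px):
    · · · · · · · · · ·
    · · · · · · · · · ·
    · █ · · · · · · · ·
    · · █ · · · · · · ·
    · · · █ · · · · · ·
    · · · · · · · · · ·
    · · · · · · · · · ·
    · · · · · · · · · ·
T1:
  2·area = 20  (B↔C swapped to make it positive)
  edge (2, 14)→(2, 4): d=(0,-10) top-left  bias=+0
  edge (2, 4)→(4, 10): d=(2,6) right/bottom  bias=-1
  edge (4, 10)→(2, 14): d=(-2,4) right/bottom  bias=-1
    (0,0)@(1, 1): e=[-10,0,30] → ·  [on edge]
    (1,3)@(3, 7): e=[10,0,10] → ·  [on edge]
    (1,4)@(3, 9): e=[10,4,6] → █
    (2,4)@(5, 9): e=[30,-8,-2] → ·
    (1,5)@(3, 11): e=[10,8,2] → █
    (2,5)@(5, 11): e=[30,-4,-6] → ·
    (1,6)@(3, 13): e=[10,12,-2] → ·
    (2,6)@(5, 13): e=[30,0,-10] → ·  [on edge]
  covered (2 px):
    · · · · · · · · · ·
    · · · · · · · · · ·
    · · · · · · · · · ·
    · · · · · · · · · ·
    · █ · · · · · · · ·
    · █ · · · · · · · ·
    · · · · · · · · · ·
    · · · · · · · · · ·
T2:
  2·area = 115
  edge (16, 15)→(1, 13): d=(-15,-2) top-left  bias=+0
  edge (1, 13)→(6, 6): d=(5,-7) top-left  bias=+0
  edge (6, 6)→(16, 15): d=(10,9) right/bottom  bias=-1
    (3,3)@(7, 7): e=[102,12,1] → █
    (4,3)@(9, 7): e=[106,26,-17] → ·
    (2,4)@(5, 9): e=[68,8,39] → █
    (4,4)@(9, 9): e=[76,36,3] → █
    (5,4)@(11, 9): e=[80,50,-15] → ·
    (1,5)@(3, 11): e=[34,4,77] → █
    (5,5)@(11, 11): e=[50,60,5] → █
    (6,5)@(13, 11): e=[54,74,-13] → ·
    (0,6)@(1, 13): e=[0,0,115] → █  [on edge]
    (6,6)@(13, 13): e=[24,84,7] → █
    (7,6)@(15, 13): e=[28,98,-11] → ·
    (0,7)@(1, 15): e=[-30,10,135] → ·
  covered (16 px):
    · · · · · · · · · ·
    · · · · · · · · · ·
    · · · · · · · · · ·
    · · · █ · · · · · ·
    · · █ █ █ · · · · ·
    · █ █ █ █ █ · · · ·
    █ █ █ █ █ █ █ · · ·
    · · · · · · · · · ·
T3:
  2·area = 42  (B↔C swapped to make it positive)
  edge (7, 3)→(10, 12): d=(3,9) right/bottom  bias=-1
  edge (10, 12)→(4, 8): d=(-6,-4) top-left  bias=+0
  edge (4, 8)→(7, 3): d=(3,-5) top-left  bias=+0
    (3,1)@(7, 3): e=[0,42,0] → ·  [on edge]
    (3,2)@(7, 5): e=[6,30,6] → █
    (4,2)@(9, 5): e=[-12,38,16] → ·
    (2,3)@(5, 7): e=[30,10,2] → █
    (4,3)@(9, 7): e=[-6,26,22] → ·
    (2,4)@(5, 9): e=[36,-2,8] → ·
    (3,4)@(7, 9): e=[18,6,18] → █
    (4,4)@(9, 9): e=[0,14,28] → ·  [on edge]
    (3,5)@(7, 11): e=[24,-6,24] → ·
    (4,5)@(9, 11): e=[6,2,34] → █
    (5,5)@(11, 11): e=[-12,10,44] → ·
    (0,6)@(1, 13): e=[84,-42,0] → ·  [on edge]
    (5,7)@(11, 15): e=[0,-14,56] → ·  [on edge]
  covered (5 px):
    · · · · · · · · · ·
    · · · · · · · · · ·
    · · · █ · · · · · ·
    · · █ █ · · · · · ·
    · · · █ · · · · · ·
    · · · · █ · · · · ·
    · · · · · · · · · ·
    · · · · · · · · · ·
T4:
  2·area = 22  (B↔C swapped to make it positive)
  edge (10, 8)→(9, 15): d=(-1,7) right/bottom  bias=-1
  edge (9, 15)→(6, 14): d=(-3,-1) top-left  bias=+0
  edge (6, 14)→(10, 8): d=(4,-6) top-left  bias=+0
    (5,0)@(11, 1): e=[0,44,-22] → ·  [on edge]
    (4,5)@(9, 11): e=[4,12,6] → █
    (5,5)@(11, 11): e=[-10,14,18] → ·
    (1,6)@(3, 13): e=[44,0,-22] → ·  [on edge]
    (3,6)@(7, 13): e=[16,4,2] → █
    (5,6)@(11, 13): e=[-12,8,26] → ·
    (3,7)@(7, 15): e=[14,-2,10] → ·
    (4,7)@(9, 15): e=[0,0,22] → ·  [on edge]
  covered (3 px):
    · · · · · · · · · ·
    · · · · · · · · · ·
    · · · · · · · · · ·
    · · · · · · · · · ·
    · · · · · · · · · ·
    · · · · █ · · · · ·
    · · · █ █ · · · · ·
    · · · · · · · · · ·

Z-buffer (winner per pixel, '.' = empty):
  . . . . . . . . . .
  . . . . . . . . . .
  . 0 . 3 . . . . . .
  . . 3 3 . . . . . .
  . 1 2 3 2 . . . . .
  . 2 2 2 4 2 . . . .
  2 2 2 4 4 2 2 . . .
  . . . . . . . . . .

Answer: 3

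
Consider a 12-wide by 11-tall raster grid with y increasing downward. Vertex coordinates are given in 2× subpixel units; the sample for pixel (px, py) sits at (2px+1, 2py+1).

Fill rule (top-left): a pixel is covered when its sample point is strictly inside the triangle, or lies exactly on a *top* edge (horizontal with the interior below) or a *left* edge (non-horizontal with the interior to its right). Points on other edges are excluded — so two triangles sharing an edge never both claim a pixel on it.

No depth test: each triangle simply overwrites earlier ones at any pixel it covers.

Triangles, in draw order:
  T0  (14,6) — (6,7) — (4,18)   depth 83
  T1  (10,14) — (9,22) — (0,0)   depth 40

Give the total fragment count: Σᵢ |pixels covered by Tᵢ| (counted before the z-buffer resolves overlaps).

T0:
  2·area = 86  (B↔C swapped to make it positive)
  edge (14, 6)→(4, 18): d=(-10,12) right/bottom  bias=-1
  edge (4, 18)→(6, 7): d=(2,-11) top-left  bias=+0
  edge (6, 7)→(14, 6): d=(8,-1) top-left  bias=+0
    (3,3)@(7, 7): e=[74,11,1] → #
    (4,3)@(9, 7): e=[50,33,3] → #
    (5,3)@(11, 7): e=[26,55,5] → #
    (6,3)@(13, 7): e=[2,77,7] → #
    (7,3)@(15, 7): e=[-22,99,9] → ·
    (3,4)@(7, 9): e=[54,15,17] → #
    (6,4)@(13, 9): e=[-18,81,23] → ·
    (3,5)@(7, 11): e=[34,19,33] → #
    (5,5)@(11, 11): e=[-14,63,37] → ·
    (2,6)@(5, 13): e=[38,1,47] → #
    (4,6)@(9, 13): e=[-10,45,51] → ·
    (2,7)@(5, 15): e=[18,5,63] → #
  covered (12 px):
    · · · · · · · · · · · ·
    · · · · · · · · · · · ·
    · · · · · · · · · · · ·
    · · · # # # # · · · · ·
    · · · # # # · · · · · ·
    · · · # # · · · · · · ·
    · · # # · · · · · · · ·
    · · # · · · · · · · · ·
    · · · · · · · · · · · ·
    · · · · · · · · · · · ·
    · · · · · · · · · · · ·
T1:
  2·area = 94
  edge (10, 14)→(9, 22): d=(-1,8) right/bottom  bias=-1
  edge (9, 22)→(0, 0): d=(-9,-22) top-left  bias=+0
  edge (0, 0)→(10, 14): d=(10,14) right/bottom  bias=-1
    (1,2)@(3, 5): e=[65,21,8] → #
    (2,2)@(5, 5): e=[49,65,-20] → ·
    (1,3)@(3, 7): e=[63,3,28] → #
    (2,3)@(5, 7): e=[47,47,0] → ·  [on edge]
    (1,4)@(3, 9): e=[61,-15,48] → ·
    (2,4)@(5, 9): e=[45,29,20] → #
    (3,4)@(7, 9): e=[29,73,-8] → ·
    (2,5)@(5, 11): e=[43,11,40] → #
    (3,5)@(7, 11): e=[27,55,12] → #
    (4,5)@(9, 11): e=[11,99,-16] → ·
    (2,6)@(5, 13): e=[41,-7,60] → ·
    (3,6)@(7, 13): e=[25,37,32] → #
    (7,10)@(15, 21): e=[-47,141,0] → ·  [on edge]
  covered (13 px):
    · · · · · · · · · · · ·
    · · · · · · · · · · · ·
    · # · · · · · · · · · ·
    · # · · · · · · · · · ·
    · · # · · · · · · · · ·
    · · # # · · · · · · · ·
    · · · # # · · · · · · ·
    · · · # # · · · · · · ·
    · · · # # · · · · · · ·
    · · · · # · · · · · · ·
    · · · · # · · · · · · ·

Final: 25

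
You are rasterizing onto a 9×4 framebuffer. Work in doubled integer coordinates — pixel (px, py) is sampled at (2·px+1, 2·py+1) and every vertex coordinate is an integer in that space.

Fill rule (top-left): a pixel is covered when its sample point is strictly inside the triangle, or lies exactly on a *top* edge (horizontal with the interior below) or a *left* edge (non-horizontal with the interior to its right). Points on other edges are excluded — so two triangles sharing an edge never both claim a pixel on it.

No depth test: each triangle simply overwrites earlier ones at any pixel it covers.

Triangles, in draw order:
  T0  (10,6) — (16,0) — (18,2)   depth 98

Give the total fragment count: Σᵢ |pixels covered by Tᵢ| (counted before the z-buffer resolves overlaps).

T0:
  2·area = 24
  edge (10, 6)→(16, 0): d=(6,-6) top-left  bias=+0
  edge (16, 0)→(18, 2): d=(2,2) right/bottom  bias=-1
  edge (18, 2)→(10, 6): d=(-8,4) right/bottom  bias=-1
    (7,0)@(15, 1): e=[0,4,20] → #  [on edge]
    (8,0)@(17, 1): e=[12,0,12] → ·  [on edge]
    (6,1)@(13, 3): e=[0,12,12] → #  [on edge]
    (8,1)@(17, 3): e=[24,4,-4] → ·
    (5,2)@(11, 5): e=[0,20,4] → #  [on edge]
    (6,2)@(13, 5): e=[12,16,-4] → ·
    (7,2)@(15, 5): e=[24,12,-12] → ·
    (4,3)@(9, 7): e=[0,28,-4] → ·  [on edge]
    (5,3)@(11, 7): e=[12,24,-12] → ·
  covered (4 px):
    · · · · · · · # ·
    · · · · · · # # ·
    · · · · · # · · ·
    · · · · · · · · ·

Answer: 4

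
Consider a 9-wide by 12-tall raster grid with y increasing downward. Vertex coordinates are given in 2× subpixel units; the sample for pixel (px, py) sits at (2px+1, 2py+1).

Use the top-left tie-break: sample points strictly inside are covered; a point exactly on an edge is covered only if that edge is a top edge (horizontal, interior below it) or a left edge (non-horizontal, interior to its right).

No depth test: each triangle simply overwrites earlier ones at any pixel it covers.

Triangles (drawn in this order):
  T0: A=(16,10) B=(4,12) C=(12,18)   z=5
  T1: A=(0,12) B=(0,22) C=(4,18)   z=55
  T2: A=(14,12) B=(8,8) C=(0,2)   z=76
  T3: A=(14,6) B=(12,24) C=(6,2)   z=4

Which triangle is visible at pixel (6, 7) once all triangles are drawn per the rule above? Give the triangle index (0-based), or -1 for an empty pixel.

T0:
  2·area = 88  (B↔C swapped to make it positive)
  edge (16, 10)→(12, 18): d=(-4,8) right/bottom  bias=-1
  edge (12, 18)→(4, 12): d=(-8,-6) top-left  bias=+0
  edge (4, 12)→(16, 10): d=(12,-2) top-left  bias=+0
    (5,5)@(11, 11): e=[36,50,2] → █
    (6,5)@(13, 11): e=[20,62,6] → █
    (7,5)@(15, 11): e=[4,74,10] → █
    (8,5)@(17, 11): e=[-12,86,14] → ·
    (3,6)@(7, 13): e=[60,10,18] → █
    (4,6)@(9, 13): e=[44,22,22] → █
    (7,6)@(15, 13): e=[-4,58,34] → ·
    (3,7)@(7, 15): e=[52,-6,42] → ·
    (4,7)@(9, 15): e=[36,6,46] → █
    (7,7)@(15, 15): e=[-12,42,58] → ·
    (4,8)@(9, 17): e=[28,-10,70] → ·
    (5,8)@(11, 17): e=[12,2,74] → █
  covered (11 px):
    · · · · · · · · ·
    · · · · · · · · ·
    · · · · · · · · ·
    · · · · · · · · ·
    · · · · · · · · ·
    · · · · · █ █ █ ·
    · · · █ █ █ █ · ·
    · · · · █ █ █ · ·
    · · · · · █ · · ·
    · · · · · · · · ·
    · · · · · · · · ·
    · · · · · · · · ·
T1:
  2·area = 40  (B↔C swapped to make it positive)
  edge (0, 12)→(4, 18): d=(4,6) right/bottom  bias=-1
  edge (4, 18)→(0, 22): d=(-4,4) right/bottom  bias=-1
  edge (0, 22)→(0, 12): d=(0,-10) top-left  bias=+0
    (8,2)@(17, 5): e=[-130,0,170] → ·  [on edge]
    (7,3)@(15, 7): e=[-110,0,150] → ·  [on edge]
    (6,4)@(13, 9): e=[-90,0,130] → ·  [on edge]
    (5,5)@(11, 11): e=[-70,0,110] → ·  [on edge]
    (4,6)@(9, 13): e=[-50,0,90] → ·  [on edge]
    (0,7)@(1, 15): e=[6,24,10] → █
    (1,7)@(3, 15): e=[-6,16,30] → ·
    (3,7)@(7, 15): e=[-30,0,70] → ·  [on edge]
    (0,8)@(1, 17): e=[14,16,10] → █
    (1,8)@(3, 17): e=[2,8,30] → █
    (2,8)@(5, 17): e=[-10,0,50] → ·  [on edge]
    (0,9)@(1, 19): e=[22,8,10] → █
    (1,9)@(3, 19): e=[10,0,30] → ·  [on edge]
    (0,10)@(1, 21): e=[30,0,10] → ·  [on edge]
  covered (4 px):
    · · · · · · · · ·
    · · · · · · · · ·
    · · · · · · · · ·
    · · · · · · · · ·
    · · · · · · · · ·
    · · · · · · · · ·
    · · · · · · · · ·
    █ · · · · · · · ·
    █ █ · · · · · · ·
    █ · · · · · · · ·
    · · · · · · · · ·
    · · · · · · · · ·
T2:
  2·area = 4
  edge (14, 12)→(8, 8): d=(-6,-4) top-left  bias=+0
  edge (8, 8)→(0, 2): d=(-8,-6) top-left  bias=+0
  edge (0, 2)→(14, 12): d=(14,10) right/bottom  bias=-1
    (3,3)@(7, 7): e=[2,2,0] → ·  [on edge]
  covered (0 px):
    · · · · · · · · ·
    · · · · · · · · ·
    · · · · · · · · ·
    · · · · · · · · ·
    · · · · · · · · ·
    · · · · · · · · ·
    · · · · · · · · ·
    · · · · · · · · ·
    · · · · · · · · ·
    · · · · · · · · ·
    · · · · · · · · ·
    · · · · · · · · ·
T3:
  2·area = 152
  edge (14, 6)→(12, 24): d=(-2,18) right/bottom  bias=-1
  edge (12, 24)→(6, 2): d=(-6,-22) top-left  bias=+0
  edge (6, 2)→(14, 6): d=(8,4) right/bottom  bias=-1
    (3,1)@(7, 3): e=[132,16,4] → █
    (4,1)@(9, 3): e=[96,60,-4] → ·
    (3,2)@(7, 5): e=[128,4,20] → █
    (4,2)@(9, 5): e=[92,48,12] → █
    (5,2)@(11, 5): e=[56,92,4] → █
    (6,2)@(13, 5): e=[20,136,-4] → ·
    (3,3)@(7, 7): e=[124,-8,36] → ·
    (4,3)@(9, 7): e=[88,36,28] → █
    (6,3)@(13, 7): e=[16,124,12] → █
    (7,3)@(15, 7): e=[-20,168,4] → ·
    (4,4)@(9, 9): e=[84,24,44] → █
    (7,4)@(15, 9): e=[-24,156,20] → ·
    (4,6)@(9, 13): e=[76,0,76] → █  [on edge]
    (6,7)@(13, 15): e=[0,76,76] → ·  [on edge]
  covered (19 px):
    · · · · · · · · ·
    · · · █ · · · · ·
    · · · █ █ █ · · ·
    · · · · █ █ █ · ·
    · · · · █ █ █ · ·
    · · · · █ █ █ · ·
    · · · · █ █ █ · ·
    · · · · · █ · · ·
    · · · · · █ · · ·
    · · · · · █ · · ·
    · · · · · · · · ·
    · · · · · · · · ·

Z-buffer (winner per pixel, '.' = empty):
  . . . . . . . . .
  . . . 3 . . . . .
  . . . 3 3 3 . . .
  . . . . 3 3 3 . .
  . . . . 3 3 3 . .
  . . . . 3 3 3 0 .
  . . . 0 3 3 3 . .
  1 . . . 0 3 0 . .
  1 1 . . . 3 . . .
  1 . . . . 3 . . .
  . . . . . . . . .
  . . . . . . . . .

Answer: 0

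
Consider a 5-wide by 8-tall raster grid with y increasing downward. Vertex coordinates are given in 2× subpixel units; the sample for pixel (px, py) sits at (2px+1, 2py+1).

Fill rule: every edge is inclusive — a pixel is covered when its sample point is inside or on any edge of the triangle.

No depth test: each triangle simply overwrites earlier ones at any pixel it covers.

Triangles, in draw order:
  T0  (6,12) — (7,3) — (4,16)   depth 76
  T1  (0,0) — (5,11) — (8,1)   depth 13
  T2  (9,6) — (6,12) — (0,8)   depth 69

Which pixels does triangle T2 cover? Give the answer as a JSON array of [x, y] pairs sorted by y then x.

T0:
  2·area = 14  (B↔C swapped to make it positive)
  edge (6, 12)→(4, 16): d=(-2,4) inclusive
  edge (4, 16)→(7, 3): d=(3,-13) inclusive
  edge (7, 3)→(6, 12): d=(-1,9) inclusive
    (3,1)@(7, 3): e=[14,0,0] → X  [on edge]
    (4,1)@(9, 3): e=[6,26,-18] → .
    (3,2)@(7, 5): e=[10,6,-2] → .
    (2,6)@(5, 13): e=[2,4,8] → X
    (3,6)@(7, 13): e=[-6,30,-10] → .
    (2,7)@(5, 15): e=[-2,10,6] → .
  covered (2 px):
    . . . . .
    . . . X .
    . . . . .
    . . . . .
    . . . . .
    . . . . .
    . . X . .
    . . . . .
T1:
  2·area = 83  (B↔C swapped to make it positive)
  edge (0, 0)→(8, 1): d=(8,1) inclusive
  edge (8, 1)→(5, 11): d=(-3,10) inclusive
  edge (5, 11)→(0, 0): d=(-5,-11) inclusive
    (0,0)@(1, 1): e=[7,70,6] → X
    (1,0)@(3, 1): e=[5,50,28] → X
    (2,0)@(5, 1): e=[3,30,50] → X
    (3,0)@(7, 1): e=[1,10,72] → X
    (4,0)@(9, 1): e=[-1,-10,94] → .
    (0,1)@(1, 3): e=[23,64,-4] → .
    (1,1)@(3, 3): e=[21,44,18] → X
    (4,1)@(9, 3): e=[15,-16,84] → .
    (1,2)@(3, 5): e=[37,38,8] → X
    (3,2)@(7, 5): e=[33,-2,52] → .
    (1,3)@(3, 7): e=[53,32,-2] → .
    (2,3)@(5, 7): e=[51,12,20] → X
    (2,5)@(5, 11): e=[83,0,0] → X  [on edge]
  covered (12 px):
    X X X X .
    . X X X .
    . X X . .
    . . X . .
    . . X . .
    . . X . .
    . . . . .
    . . . . .
T2:
  2·area = 48
  edge (9, 6)→(6, 12): d=(-3,6) inclusive
  edge (6, 12)→(0, 8): d=(-6,-4) inclusive
  edge (0, 8)→(9, 6): d=(9,-2) inclusive
    (2,3)@(5, 7): e=[21,26,1] → X
    (3,3)@(7, 7): e=[9,34,5] → X
    (4,3)@(9, 7): e=[-3,42,9] → .
    (1,4)@(3, 9): e=[27,6,15] → X
    (4,4)@(9, 9): e=[-9,30,27] → .
    (1,5)@(3, 11): e=[21,-6,33] → .
    (2,5)@(5, 11): e=[9,2,37] → X
    (3,5)@(7, 11): e=[-3,10,41] → .
    (2,6)@(5, 13): e=[3,-10,55] → .
  covered (6 px):
    . . . . .
    . . . . .
    . . . . .
    . . X X .
    . X X X .
    . . X . .
    . . . . .
    . . . . .

Final: [[2,3],[3,3],[1,4],[2,4],[3,4],[2,5]]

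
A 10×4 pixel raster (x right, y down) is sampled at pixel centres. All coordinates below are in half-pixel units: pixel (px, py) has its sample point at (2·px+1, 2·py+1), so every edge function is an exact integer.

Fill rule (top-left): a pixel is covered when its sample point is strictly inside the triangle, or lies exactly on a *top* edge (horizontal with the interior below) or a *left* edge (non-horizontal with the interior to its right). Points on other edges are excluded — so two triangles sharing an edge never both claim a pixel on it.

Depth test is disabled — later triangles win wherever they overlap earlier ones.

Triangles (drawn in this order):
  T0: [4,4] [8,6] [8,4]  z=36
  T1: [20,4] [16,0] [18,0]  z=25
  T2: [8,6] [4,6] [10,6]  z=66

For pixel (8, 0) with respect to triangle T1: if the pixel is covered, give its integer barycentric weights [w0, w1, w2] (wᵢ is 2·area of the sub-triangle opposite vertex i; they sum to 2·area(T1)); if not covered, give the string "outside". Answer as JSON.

T0:
  2·area = 8  (B↔C swapped to make it positive)
  edge (4, 4)→(8, 4): d=(4,0) top-left  bias=+0
  edge (8, 4)→(8, 6): d=(0,2) right/bottom  bias=-1
  edge (8, 6)→(4, 4): d=(-4,-2) top-left  bias=+0
    (3,2)@(7, 5): e=[4,2,2] → X
    (4,2)@(9, 5): e=[4,-2,6] → .
    (3,3)@(7, 7): e=[12,2,-6] → .
  covered (1 px):
    . . . . . . . . . .
    . . . . . . . . . .
    . . . X . . . . . .
    . . . . . . . . . .
T1:
  2·area = 8
  edge (20, 4)→(16, 0): d=(-4,-4) top-left  bias=+0
  edge (16, 0)→(18, 0): d=(2,0) top-left  bias=+0
  edge (18, 0)→(20, 4): d=(2,4) right/bottom  bias=-1
    (8,0)@(17, 1): e=[0,2,6] → X  [on edge]
    (9,0)@(19, 1): e=[8,2,-2] → .
    (8,1)@(17, 3): e=[-8,6,10] → .
    (9,1)@(19, 3): e=[0,6,2] → X  [on edge]
    (9,2)@(19, 5): e=[-8,10,6] → .
  covered (2 px):
    . . . . . . . . X .
    . . . . . . . . . X
    . . . . . . . . . .
    . . . . . . . . . .
T2:
  degenerate (2·area = 0) — covers nothing

Result: [2,6,0]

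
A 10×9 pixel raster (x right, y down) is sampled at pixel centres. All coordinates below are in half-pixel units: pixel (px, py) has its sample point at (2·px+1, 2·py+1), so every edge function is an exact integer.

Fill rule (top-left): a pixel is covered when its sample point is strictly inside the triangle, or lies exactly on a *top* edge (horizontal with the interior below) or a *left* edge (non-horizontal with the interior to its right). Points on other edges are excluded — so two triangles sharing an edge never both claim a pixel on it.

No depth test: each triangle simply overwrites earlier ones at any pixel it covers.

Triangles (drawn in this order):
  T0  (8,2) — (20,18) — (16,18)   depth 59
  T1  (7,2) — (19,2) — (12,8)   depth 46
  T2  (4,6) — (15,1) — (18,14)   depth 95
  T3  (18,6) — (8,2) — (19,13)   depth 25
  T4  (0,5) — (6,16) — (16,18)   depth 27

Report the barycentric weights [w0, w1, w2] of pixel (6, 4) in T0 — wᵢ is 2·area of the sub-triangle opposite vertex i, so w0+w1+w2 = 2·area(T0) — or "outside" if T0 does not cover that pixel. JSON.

T0:
  2·area = 64
  edge (8, 2)→(20, 18): d=(12,16) right/bottom  bias=-1
  edge (20, 18)→(16, 18): d=(-4,0) right/bottom  bias=-1
  edge (16, 18)→(8, 2): d=(-8,-16) top-left  bias=+0
    (5,3)@(11, 7): e=[12,44,8] → █
    (6,3)@(13, 7): e=[-20,44,40] → ·
    (5,4)@(11, 9): e=[36,36,-8] → ·
    (6,4)@(13, 9): e=[4,36,24] → █
    (7,4)@(15, 9): e=[-28,36,56] → ·
    (6,5)@(13, 11): e=[28,28,8] → █
    (7,5)@(15, 11): e=[-4,28,40] → ·
    (6,6)@(13, 13): e=[52,20,-8] → ·
    (7,6)@(15, 13): e=[20,20,24] → █
    (8,6)@(17, 13): e=[-12,20,56] → ·
    (7,7)@(15, 15): e=[44,12,8] → █
    (8,7)@(17, 15): e=[12,12,40] → █
  covered (8 px):
    · · · · · · · · · ·
    · · · · · · · · · ·
    · · · · · · · · · ·
    · · · · · █ · · · ·
    · · · · · · █ · · ·
    · · · · · · █ · · ·
    · · · · · · · █ · ·
    · · · · · · · █ █ ·
    · · · · · · · · █ █
T1:
  2·area = 72
  edge (7, 2)→(19, 2): d=(12,0) top-left  bias=+0
  edge (19, 2)→(12, 8): d=(-7,6) right/bottom  bias=-1
  edge (12, 8)→(7, 2): d=(-5,-6) top-left  bias=+0
    (4,1)@(9, 3): e=[12,53,7] → █
    (5,1)@(11, 3): e=[12,41,19] → █
    (6,1)@(13, 3): e=[12,29,31] → █
    (7,1)@(15, 3): e=[12,17,43] → █
    (8,1)@(17, 3): e=[12,5,55] → █
    (9,1)@(19, 3): e=[12,-7,67] → ·
    (4,2)@(9, 5): e=[36,39,-3] → ·
    (5,2)@(11, 5): e=[36,27,9] → █
    (8,2)@(17, 5): e=[36,-9,45] → ·
    (5,3)@(11, 7): e=[60,13,-1] → ·
    (6,3)@(13, 7): e=[60,1,11] → █
    (7,3)@(15, 7): e=[60,-11,23] → ·
  covered (9 px):
    · · · · · · · · · ·
    · · · · █ █ █ █ █ ·
    · · · · · █ █ █ · ·
    · · · · · · █ · · ·
    · · · · · · · · · ·
    · · · · · · · · · ·
    · · · · · · · · · ·
    · · · · · · · · · ·
    · · · · · · · · · ·
T2:
  2·area = 158
  edge (4, 6)→(15, 1): d=(11,-5) top-left  bias=+0
  edge (15, 1)→(18, 14): d=(3,13) right/bottom  bias=-1
  edge (18, 14)→(4, 6): d=(-14,-8) top-left  bias=+0
    (7,0)@(15, 1): e=[0,0,158] → ·  [on edge]
    (5,1)@(11, 3): e=[2,58,98] → █
    (6,1)@(13, 3): e=[12,32,114] → █
    (7,1)@(15, 3): e=[22,6,130] → █
    (8,1)@(17, 3): e=[32,-20,146] → ·
    (3,2)@(7, 5): e=[4,116,38] → █
    (4,2)@(9, 5): e=[14,90,54] → █
    (8,2)@(17, 5): e=[54,-14,118] → ·
    (3,3)@(7, 7): e=[26,122,10] → █
    (8,3)@(17, 7): e=[76,-8,90] → ·
    (3,4)@(7, 9): e=[48,128,-18] → ·
    (4,4)@(9, 9): e=[58,102,-2] → ·
  covered (20 px):
    · · · · · · · · · ·
    · · · · · █ █ █ · ·
    · · · █ █ █ █ █ · ·
    · · · █ █ █ █ █ · ·
    · · · · · █ █ █ · ·
    · · · · · · █ █ █ ·
    · · · · · · · · █ ·
    · · · · · · · · · ·
    · · · · · · · · · ·
T3:
  2·area = 66  (B↔C swapped to make it positive)
  edge (18, 6)→(19, 13): d=(1,7) right/bottom  bias=-1
  edge (19, 13)→(8, 2): d=(-11,-11) top-left  bias=+0
  edge (8, 2)→(18, 6): d=(10,4) right/bottom  bias=-1
    (3,0)@(7, 1): e=[72,0,-6] → ·  [on edge]
    (4,1)@(9, 3): e=[60,0,6] → █  [on edge]
    (5,1)@(11, 3): e=[46,22,-2] → ·
    (4,2)@(9, 5): e=[62,-22,26] → ·
    (5,2)@(11, 5): e=[48,0,18] → █  [on edge]
    (6,2)@(13, 5): e=[34,22,10] → █
    (7,2)@(15, 5): e=[20,44,2] → █
    (8,2)@(17, 5): e=[6,66,-6] → ·
    (5,3)@(11, 7): e=[50,-22,38] → ·
    (6,3)@(13, 7): e=[36,0,30] → █  [on edge]
    (8,3)@(17, 7): e=[8,44,14] → █
    (9,3)@(19, 7): e=[-6,66,6] → ·
    (7,4)@(15, 9): e=[24,0,42] → █  [on edge]
    (8,5)@(17, 11): e=[12,0,54] → █  [on edge]
    (9,6)@(19, 13): e=[0,0,66] → ·  [on edge]
  covered (10 px):
    · · · · · · · · · ·
    · · · · █ · · · · ·
    · · · · · █ █ █ · ·
    · · · · · · █ █ █ ·
    · · · · · · · █ █ ·
    · · · · · · · · █ ·
    · · · · · · · · · ·
    · · · · · · · · · ·
    · · · · · · · · · ·
T4:
  2·area = 98  (B↔C swapped to make it positive)
  edge (0, 5)→(16, 18): d=(16,13) right/bottom  bias=-1
  edge (16, 18)→(6, 16): d=(-10,-2) top-left  bias=+0
  edge (6, 16)→(0, 5): d=(-6,-11) top-left  bias=+0
    (1,4)@(3, 9): e=[25,64,9] → █
    (2,4)@(5, 9): e=[-1,68,31] → ·
    (1,5)@(3, 11): e=[57,44,-3] → ·
    (2,5)@(5, 11): e=[31,48,19] → █
    (3,5)@(7, 11): e=[5,52,41] → █
    (4,5)@(9, 11): e=[-21,56,63] → ·
    (2,6)@(5, 13): e=[63,28,7] → █
    (4,6)@(9, 13): e=[11,36,51] → █
    (5,6)@(11, 13): e=[-15,40,73] → ·
    (0,7)@(1, 15): e=[147,0,-49] → ·  [on edge]
    (2,7)@(5, 15): e=[95,8,-5] → ·
    (3,7)@(7, 15): e=[69,12,17] → █
    (5,8)@(11, 17): e=[49,0,49] → █  [on edge]
  covered (11 px):
    · · · · · · · · · ·
    · · · · · · · · · ·
    · · · · · · · · · ·
    · · · · · · · · · ·
    · █ · · · · · · · ·
    · · █ █ · · · · · ·
    · · █ █ █ · · · · ·
    · · · █ █ █ · · · ·
    · · · · · █ █ · · ·

Result: [36,24,4]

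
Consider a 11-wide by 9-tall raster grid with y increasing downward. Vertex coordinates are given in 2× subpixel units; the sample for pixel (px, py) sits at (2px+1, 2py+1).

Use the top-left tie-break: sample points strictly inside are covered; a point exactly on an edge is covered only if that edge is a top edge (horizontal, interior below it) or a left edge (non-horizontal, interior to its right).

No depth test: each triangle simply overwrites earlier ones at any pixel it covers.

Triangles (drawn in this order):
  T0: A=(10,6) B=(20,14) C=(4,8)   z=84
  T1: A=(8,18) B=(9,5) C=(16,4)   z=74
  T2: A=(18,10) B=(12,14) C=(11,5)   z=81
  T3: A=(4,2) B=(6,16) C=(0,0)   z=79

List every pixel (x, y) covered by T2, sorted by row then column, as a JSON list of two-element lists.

T0:
  2·area = 68
  edge (10, 6)→(20, 14): d=(10,8) right/bottom  bias=-1
  edge (20, 14)→(4, 8): d=(-16,-6) top-left  bias=+0
  edge (4, 8)→(10, 6): d=(6,-2) top-left  bias=+0
    (9,1)@(19, 3): e=[-102,170,0] → .  [on edge]
    (6,2)@(13, 5): e=[-34,102,0] → .  [on edge]
    (3,3)@(7, 7): e=[34,34,0] → X  [on edge]
    (4,3)@(9, 7): e=[18,46,4] → X
    (5,3)@(11, 7): e=[2,58,8] → X
    (6,3)@(13, 7): e=[-14,70,12] → .
    (0,4)@(1, 9): e=[102,-34,0] → .  [on edge]
    (3,4)@(7, 9): e=[54,2,12] → X
    (6,4)@(13, 9): e=[6,38,24] → X
    (7,4)@(15, 9): e=[-10,50,28] → .
    (3,5)@(7, 11): e=[74,-30,24] → .
    (4,5)@(9, 11): e=[58,-18,28] → .
  covered (9 px):
    . . . . . . . . . . .
    . . . . . . . . . . .
    . . . . . . . . . . .
    . . . X X X . . . . .
    . . . X X X X . . . .
    . . . . . . X X . . .
    . . . . . . . . . . .
    . . . . . . . . . . .
    . . . . . . . . . . .
T1:
  2·area = 90
  edge (8, 18)→(9, 5): d=(1,-13) top-left  bias=+0
  edge (9, 5)→(16, 4): d=(7,-1) top-left  bias=+0
  edge (16, 4)→(8, 18): d=(-8,14) right/bottom  bias=-1
    (4,2)@(9, 5): e=[0,0,90] → X  [on edge]
    (5,2)@(11, 5): e=[26,2,62] → X
    (6,2)@(13, 5): e=[52,4,34] → X
    (7,2)@(15, 5): e=[78,6,6] → X
    (8,2)@(17, 5): e=[104,8,-22] → .
    (4,3)@(9, 7): e=[2,14,74] → X
    (7,3)@(15, 7): e=[80,20,-10] → .
    (4,4)@(9, 9): e=[4,28,58] → X
    (7,4)@(15, 9): e=[82,34,-26] → .
    (4,5)@(9, 11): e=[6,42,42] → X
    (6,5)@(13, 11): e=[58,46,-14] → .
    (4,6)@(9, 13): e=[8,56,26] → X
  covered (14 px):
    . . . . . . . . . . .
    . . . . . . . . . . .
    . . . . X X X X . . .
    . . . . X X X . . . .
    . . . . X X X . . . .
    . . . . X X . . . . .
    . . . . X . . . . . .
    . . . . X . . . . . .
    . . . . . . . . . . .
T2:
  2·area = 58
  edge (18, 10)→(12, 14): d=(-6,4) right/bottom  bias=-1
  edge (12, 14)→(11, 5): d=(-1,-9) top-left  bias=+0
  edge (11, 5)→(18, 10): d=(7,5) right/bottom  bias=-1
    (5,2)@(11, 5): e=[58,0,0] → .  [on edge]
    (6,3)@(13, 7): e=[38,16,4] → X
    (7,3)@(15, 7): e=[30,34,-6] → .
    (6,4)@(13, 9): e=[26,14,18] → X
    (7,4)@(15, 9): e=[18,32,8] → X
    (8,4)@(17, 9): e=[10,50,-2] → .
    (6,5)@(13, 11): e=[14,12,32] → X
    (8,5)@(17, 11): e=[-2,48,12] → .
    (6,6)@(13, 13): e=[2,10,46] → X
    (7,6)@(15, 13): e=[-6,28,36] → .
    (6,7)@(13, 15): e=[-10,8,60] → .
  covered (6 px):
    . . . . . . . . . . .
    . . . . . . . . . . .
    . . . . . . . . . . .
    . . . . . . X . . . .
    . . . . . . X X . . .
    . . . . . . X X . . .
    . . . . . . X . . . .
    . . . . . . . . . . .
    . . . . . . . . . . .
T3:
  2·area = 52
  edge (4, 2)→(6, 16): d=(2,14) right/bottom  bias=-1
  edge (6, 16)→(0, 0): d=(-6,-16) top-left  bias=+0
  edge (0, 0)→(4, 2): d=(4,2) right/bottom  bias=-1
    (0,0)@(1, 1): e=[40,10,2] → X
    (1,0)@(3, 1): e=[12,42,-2] → .
    (0,1)@(1, 3): e=[44,-2,10] → .
    (1,1)@(3, 3): e=[16,30,6] → X
    (2,1)@(5, 3): e=[-12,62,2] → .
    (1,2)@(3, 5): e=[20,18,14] → X
    (2,2)@(5, 5): e=[-8,50,10] → .
    (1,3)@(3, 7): e=[24,6,22] → X
    (2,3)@(5, 7): e=[-4,38,18] → .
    (1,4)@(3, 9): e=[28,-6,30] → .
    (2,4)@(5, 9): e=[0,26,26] → .  [on edge]
    (2,5)@(5, 11): e=[4,14,34] → X
  covered (6 px):
    X . . . . . . . . . .
    . X . . . . . . . . .
    . X . . . . . . . . .
    . X . . . . . . . . .
    . . . . . . . . . . .
    . . X . . . . . . . .
    . . X . . . . . . . .
    . . . . . . . . . . .
    . . . . . . . . . . .

Final: [[6,3],[6,4],[7,4],[6,5],[7,5],[6,6]]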